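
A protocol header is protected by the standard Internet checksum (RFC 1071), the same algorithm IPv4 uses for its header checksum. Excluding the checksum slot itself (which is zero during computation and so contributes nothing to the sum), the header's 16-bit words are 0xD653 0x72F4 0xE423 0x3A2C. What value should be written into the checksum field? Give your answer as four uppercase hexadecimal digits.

One's-complement addition (fold any carry out of bit 15 back into bit 0):
  0xD653 + 0x72F4 = 0x14947 → wrap carry → 0x4948
  0x4948 + 0xE423 = 0x12D6B → wrap carry → 0x2D6C
  0x2D6C + 0x3A2C = 0x06798
One's-complement sum = 0x6798.
Checksum = ~0x6798 & 0xFFFF = 0x9867.

9867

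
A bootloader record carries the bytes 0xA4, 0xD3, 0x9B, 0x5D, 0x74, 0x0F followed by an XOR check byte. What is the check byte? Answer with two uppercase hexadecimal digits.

XOR the bytes together:
  start with 0xA4
  0xA4 ⊕ 0xD3 = 0x77
  0x77 ⊕ 0x9B = 0xEC
  0xEC ⊕ 0x5D = 0xB1
  0xB1 ⊕ 0x74 = 0xC5
  0xC5 ⊕ 0x0F = 0xCA

CA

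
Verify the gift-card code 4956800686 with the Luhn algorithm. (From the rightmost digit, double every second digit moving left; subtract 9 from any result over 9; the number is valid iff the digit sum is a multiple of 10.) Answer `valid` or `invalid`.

valid

From the right, keep odd positions and double even positions (subtract 9 from any doubled value over 9):
  doubled (positions 2,4,...): 7 0 7 1 8 → sum 23
  kept (positions 1,3,...): 6 6 0 6 9 → sum 27
Total = 50.
50 mod 10 = 0, so the number is valid.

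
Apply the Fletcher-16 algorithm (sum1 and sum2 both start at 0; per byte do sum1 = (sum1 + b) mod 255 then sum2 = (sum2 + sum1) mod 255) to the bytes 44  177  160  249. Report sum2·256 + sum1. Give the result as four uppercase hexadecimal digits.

Running sums (mod 255):
  after byte 0 (44): sum1=44, sum2=44
  after byte 1 (177): sum1=221, sum2=10
  after byte 2 (160): sum1=126, sum2=136
  after byte 3 (249): sum1=120, sum2=1
Checksum = sum2·256 + sum1 = 1·256 + 120 = 376 = 0x0178.

0178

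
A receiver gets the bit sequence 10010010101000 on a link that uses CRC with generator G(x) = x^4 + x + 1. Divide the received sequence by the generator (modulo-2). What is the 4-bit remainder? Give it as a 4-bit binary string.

1111

Modulo-2 division of 10010010101000 by 10011:
  pos 0: 10010 XOR 10011 = 00001
  pos 4: 10101 XOR 10011 = 00110
  pos 6: 11001 XOR 10011 = 01010
  pos 7: 10100 XOR 10011 = 00111
  pos 9: 11100 XOR 10011 = 01111
Remainder = 1111 (nonzero — an error is detected).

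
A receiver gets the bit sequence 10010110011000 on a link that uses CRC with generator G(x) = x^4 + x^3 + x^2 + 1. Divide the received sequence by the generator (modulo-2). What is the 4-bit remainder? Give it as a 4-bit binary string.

0000

Modulo-2 division of 10010110011000 by 11101:
  pos 0: 10010 XOR 11101 = 01111
  pos 1: 11111 XOR 11101 = 00010
  pos 4: 10100 XOR 11101 = 01001
  pos 5: 10011 XOR 11101 = 01110
  pos 6: 11101 XOR 11101 = 00000
Remainder = 0000 (zero — the frame passes the CRC check).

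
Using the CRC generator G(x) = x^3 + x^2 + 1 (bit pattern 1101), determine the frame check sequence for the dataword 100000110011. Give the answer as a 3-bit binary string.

Append 3 zeros: 100000110011000. Divide by 1101 (XOR where the leading bit is 1):
  pos 0: 1000 XOR 1101 = 0101
  pos 1: 1010 XOR 1101 = 0111
  pos 2: 1110 XOR 1101 = 0011
  pos 4: 1111 XOR 1101 = 0010
  pos 6: 1000 XOR 1101 = 0101
  pos 7: 1011 XOR 1101 = 0110
  pos 8: 1101 XOR 1101 = 0000
Remainder (last 3 bits) = 000. This is the CRC / FCS.

000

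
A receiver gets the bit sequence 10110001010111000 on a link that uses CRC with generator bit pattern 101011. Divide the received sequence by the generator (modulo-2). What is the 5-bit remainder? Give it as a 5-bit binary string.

00000

Modulo-2 division of 10110001010111000 by 101011:
  pos 0: 101100 XOR 101011 = 000111
  pos 3: 111010 XOR 101011 = 010001
  pos 4: 100011 XOR 101011 = 001000
  pos 6: 100001 XOR 101011 = 001010
  pos 8: 101011 XOR 101011 = 000000
Remainder = 00000 (zero — the frame passes the CRC check).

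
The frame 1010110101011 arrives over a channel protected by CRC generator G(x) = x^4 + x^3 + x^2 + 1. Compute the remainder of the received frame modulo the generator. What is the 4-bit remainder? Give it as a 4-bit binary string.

0000

Modulo-2 division of 1010110101011 by 11101:
  pos 0: 10101 XOR 11101 = 01000
  pos 1: 10001 XOR 11101 = 01100
  pos 2: 11000 XOR 11101 = 00101
  pos 4: 10110 XOR 11101 = 01011
  pos 5: 10111 XOR 11101 = 01010
  pos 6: 10100 XOR 11101 = 01001
  pos 7: 10011 XOR 11101 = 01110
  pos 8: 11101 XOR 11101 = 00000
Remainder = 0000 (zero — the frame passes the CRC check).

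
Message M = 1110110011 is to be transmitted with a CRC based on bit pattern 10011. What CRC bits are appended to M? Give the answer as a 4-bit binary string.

Append 4 zeros: 11101100110000. Divide by 10011 (XOR where the leading bit is 1):
  pos 0: 11101 XOR 10011 = 01110
  pos 1: 11101 XOR 10011 = 01110
  pos 2: 11100 XOR 10011 = 01111
  pos 3: 11110 XOR 10011 = 01101
  pos 4: 11011 XOR 10011 = 01000
  pos 5: 10001 XOR 10011 = 00010
  pos 8: 10000 XOR 10011 = 00011
Remainder (last 4 bits) = 0110. This is the CRC / FCS.

0110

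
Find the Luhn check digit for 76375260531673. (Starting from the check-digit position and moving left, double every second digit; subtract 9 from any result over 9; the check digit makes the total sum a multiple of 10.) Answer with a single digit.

Partial digits right→left: 3 7 6 1 3 5 0 6 2 5 7 3 6 7
Double every second digit counting from the check-digit position (so the 1st, 3rd, 5th, ... of the partial from the right).
  doubled (with −9 where >9): 6 3 6 0 4 5 3 → sum 27
  kept as-is: 7 1 5 6 5 3 7 → sum 34
Total = 27 + 34 = 61.
Check digit = (10 − (61 mod 10)) mod 10 = 9.

9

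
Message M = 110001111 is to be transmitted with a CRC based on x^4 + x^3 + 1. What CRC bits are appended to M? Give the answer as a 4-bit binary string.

0100

Append 4 zeros: 1100011110000. Divide by 11001 (XOR where the leading bit is 1):
  pos 0: 11000 XOR 11001 = 00001
  pos 4: 11111 XOR 11001 = 00110
  pos 6: 11000 XOR 11001 = 00001
Remainder (last 4 bits) = 0100. This is the CRC / FCS.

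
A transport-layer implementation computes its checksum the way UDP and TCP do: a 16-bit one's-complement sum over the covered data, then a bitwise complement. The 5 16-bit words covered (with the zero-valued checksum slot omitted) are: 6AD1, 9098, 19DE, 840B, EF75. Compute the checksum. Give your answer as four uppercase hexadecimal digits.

7736

One's-complement addition (fold any carry out of bit 15 back into bit 0):
  0x6AD1 + 0x9098 = 0x0FB69
  0xFB69 + 0x19DE = 0x11547 → wrap carry → 0x1548
  0x1548 + 0x840B = 0x09953
  0x9953 + 0xEF75 = 0x188C8 → wrap carry → 0x88C9
One's-complement sum = 0x88C9.
Checksum = ~0x88C9 & 0xFFFF = 0x7736.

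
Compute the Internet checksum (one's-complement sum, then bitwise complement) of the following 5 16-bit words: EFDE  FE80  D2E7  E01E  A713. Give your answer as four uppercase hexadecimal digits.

B785

One's-complement addition (fold any carry out of bit 15 back into bit 0):
  0xEFDE + 0xFE80 = 0x1EE5E → wrap carry → 0xEE5F
  0xEE5F + 0xD2E7 = 0x1C146 → wrap carry → 0xC147
  0xC147 + 0xE01E = 0x1A165 → wrap carry → 0xA166
  0xA166 + 0xA713 = 0x14879 → wrap carry → 0x487A
One's-complement sum = 0x487A.
Checksum = ~0x487A & 0xFFFF = 0xB785.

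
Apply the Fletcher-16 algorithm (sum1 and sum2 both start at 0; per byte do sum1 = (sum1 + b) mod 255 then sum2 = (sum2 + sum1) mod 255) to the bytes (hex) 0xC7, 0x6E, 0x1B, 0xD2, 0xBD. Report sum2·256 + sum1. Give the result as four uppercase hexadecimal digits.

55E1

Running sums (mod 255):
  after byte 0 (0xC7): sum1=199, sum2=199
  after byte 1 (0x6E): sum1=54, sum2=253
  after byte 2 (0x1B): sum1=81, sum2=79
  after byte 3 (0xD2): sum1=36, sum2=115
  after byte 4 (0xBD): sum1=225, sum2=85
Checksum = sum2·256 + sum1 = 85·256 + 225 = 21985 = 0x55E1.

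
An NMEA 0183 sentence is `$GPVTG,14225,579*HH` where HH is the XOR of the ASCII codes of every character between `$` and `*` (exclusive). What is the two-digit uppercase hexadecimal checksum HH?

XOR the ASCII codes of the payload characters:
  'G' = 0x47 → acc = 0x47
  'P' = 0x50 → acc = 0x17
  'V' = 0x56 → acc = 0x41
  'T' = 0x54 → acc = 0x15
  'G' = 0x47 → acc = 0x52
  ',' = 0x2C → acc = 0x7E
  '1' = 0x31 → acc = 0x4F
  '4' = 0x34 → acc = 0x7B
  '2' = 0x32 → acc = 0x49
  '2' = 0x32 → acc = 0x7B
  '5' = 0x35 → acc = 0x4E
  ',' = 0x2C → acc = 0x62
  '5' = 0x35 → acc = 0x57
  '7' = 0x37 → acc = 0x60
  '9' = 0x39 → acc = 0x59
Checksum = 0x59.

59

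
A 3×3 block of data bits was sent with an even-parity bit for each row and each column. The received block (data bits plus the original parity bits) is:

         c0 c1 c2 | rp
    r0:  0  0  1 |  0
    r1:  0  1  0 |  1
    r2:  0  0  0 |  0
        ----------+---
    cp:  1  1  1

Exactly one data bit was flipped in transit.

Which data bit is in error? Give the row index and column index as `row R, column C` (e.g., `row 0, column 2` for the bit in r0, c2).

row 0, column 0

Recompute each row's even parity and compare to rp:
  r0: data parity 1, sent rp 0 → mismatch
  r1: data parity 1, sent rp 1 → ok
  r2: data parity 0, sent rp 0 → ok
Recompute each column's even parity and compare to cp:
  c0: data parity 0, sent cp 1 → mismatch
  c1: data parity 1, sent cp 1 → ok
  c2: data parity 1, sent cp 1 → ok
Exactly one row (r0) and one column (c0) fail → the flipped bit is at their intersection.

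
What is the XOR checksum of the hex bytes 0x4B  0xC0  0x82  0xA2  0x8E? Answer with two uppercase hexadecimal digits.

25

XOR the bytes together:
  start with 0x4B
  0x4B ⊕ 0xC0 = 0x8B
  0x8B ⊕ 0x82 = 0x09
  0x09 ⊕ 0xA2 = 0xAB
  0xAB ⊕ 0x8E = 0x25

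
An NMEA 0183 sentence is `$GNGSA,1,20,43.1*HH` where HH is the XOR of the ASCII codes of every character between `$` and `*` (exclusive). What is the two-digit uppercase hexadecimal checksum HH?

5B

XOR the ASCII codes of the payload characters:
  'G' = 0x47 → acc = 0x47
  'N' = 0x4E → acc = 0x09
  'G' = 0x47 → acc = 0x4E
  'S' = 0x53 → acc = 0x1D
  'A' = 0x41 → acc = 0x5C
  ',' = 0x2C → acc = 0x70
  '1' = 0x31 → acc = 0x41
  ',' = 0x2C → acc = 0x6D
  '2' = 0x32 → acc = 0x5F
  '0' = 0x30 → acc = 0x6F
  ',' = 0x2C → acc = 0x43
  '4' = 0x34 → acc = 0x77
  '3' = 0x33 → acc = 0x44
  '.' = 0x2E → acc = 0x6A
  '1' = 0x31 → acc = 0x5B
Checksum = 0x5B.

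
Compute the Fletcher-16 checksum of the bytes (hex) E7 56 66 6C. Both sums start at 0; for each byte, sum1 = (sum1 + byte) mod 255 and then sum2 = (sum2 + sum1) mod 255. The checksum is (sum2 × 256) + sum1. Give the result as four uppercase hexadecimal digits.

DB11

Running sums (mod 255):
  after byte 0 (E7): sum1=231, sum2=231
  after byte 1 (56): sum1=62, sum2=38
  after byte 2 (66): sum1=164, sum2=202
  after byte 3 (6C): sum1=17, sum2=219
Checksum = sum2·256 + sum1 = 219·256 + 17 = 56081 = 0xDB11.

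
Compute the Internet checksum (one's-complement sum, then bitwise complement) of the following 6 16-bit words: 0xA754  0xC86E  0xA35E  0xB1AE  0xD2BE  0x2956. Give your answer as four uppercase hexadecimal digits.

One's-complement addition (fold any carry out of bit 15 back into bit 0):
  0xA754 + 0xC86E = 0x16FC2 → wrap carry → 0x6FC3
  0x6FC3 + 0xA35E = 0x11321 → wrap carry → 0x1322
  0x1322 + 0xB1AE = 0x0C4D0
  0xC4D0 + 0xD2BE = 0x1978E → wrap carry → 0x978F
  0x978F + 0x2956 = 0x0C0E5
One's-complement sum = 0xC0E5.
Checksum = ~0xC0E5 & 0xFFFF = 0x3F1A.

3F1A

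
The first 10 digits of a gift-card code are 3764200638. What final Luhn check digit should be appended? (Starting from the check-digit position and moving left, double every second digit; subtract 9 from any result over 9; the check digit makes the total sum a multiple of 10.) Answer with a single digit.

Partial digits right→left: 8 3 6 0 0 2 4 6 7 3
Double every second digit counting from the check-digit position (so the 1st, 3rd, 5th, ... of the partial from the right).
  doubled (with −9 where >9): 7 3 0 8 5 → sum 23
  kept as-is: 3 0 2 6 3 → sum 14
Total = 23 + 14 = 37.
Check digit = (10 − (37 mod 10)) mod 10 = 3.

3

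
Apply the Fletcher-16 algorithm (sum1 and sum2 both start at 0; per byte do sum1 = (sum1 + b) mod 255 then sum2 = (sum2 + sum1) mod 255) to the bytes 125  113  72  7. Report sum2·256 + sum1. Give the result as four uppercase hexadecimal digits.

Running sums (mod 255):
  after byte 0 (125): sum1=125, sum2=125
  after byte 1 (113): sum1=238, sum2=108
  after byte 2 (72): sum1=55, sum2=163
  after byte 3 (7): sum1=62, sum2=225
Checksum = sum2·256 + sum1 = 225·256 + 62 = 57662 = 0xE13E.

E13E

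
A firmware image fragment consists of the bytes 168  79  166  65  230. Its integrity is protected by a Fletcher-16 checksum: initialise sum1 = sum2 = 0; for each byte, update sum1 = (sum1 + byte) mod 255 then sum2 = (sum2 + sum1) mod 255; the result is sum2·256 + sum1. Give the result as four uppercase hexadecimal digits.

E5C6

Running sums (mod 255):
  after byte 0 (168): sum1=168, sum2=168
  after byte 1 (79): sum1=247, sum2=160
  after byte 2 (166): sum1=158, sum2=63
  after byte 3 (65): sum1=223, sum2=31
  after byte 4 (230): sum1=198, sum2=229
Checksum = sum2·256 + sum1 = 229·256 + 198 = 58822 = 0xE5C6.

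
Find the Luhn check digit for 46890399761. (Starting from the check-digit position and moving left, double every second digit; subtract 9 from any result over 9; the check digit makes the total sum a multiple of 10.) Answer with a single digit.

Partial digits right→left: 1 6 7 9 9 3 0 9 8 6 4
Double every second digit counting from the check-digit position (so the 1st, 3rd, 5th, ... of the partial from the right).
  doubled (with −9 where >9): 2 5 9 0 7 8 → sum 31
  kept as-is: 6 9 3 9 6 → sum 33
Total = 31 + 33 = 64.
Check digit = (10 − (64 mod 10)) mod 10 = 6.

6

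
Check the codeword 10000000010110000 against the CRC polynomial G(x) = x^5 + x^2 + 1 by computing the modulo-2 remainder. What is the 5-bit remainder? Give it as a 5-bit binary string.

11010

Modulo-2 division of 10000000010110000 by 100101:
  pos 0: 100000 XOR 100101 = 000101
  pos 3: 101000 XOR 100101 = 001101
  pos 5: 110110 XOR 100101 = 010011
  pos 6: 100111 XOR 100101 = 000010
  pos 10: 101000 XOR 100101 = 001101
Remainder = 11010 (nonzero — an error is detected).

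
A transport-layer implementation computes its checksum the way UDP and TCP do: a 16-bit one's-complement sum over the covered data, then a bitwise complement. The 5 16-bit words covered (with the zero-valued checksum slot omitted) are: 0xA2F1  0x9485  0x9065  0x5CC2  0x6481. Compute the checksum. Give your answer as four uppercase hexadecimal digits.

One's-complement addition (fold any carry out of bit 15 back into bit 0):
  0xA2F1 + 0x9485 = 0x13776 → wrap carry → 0x3777
  0x3777 + 0x9065 = 0x0C7DC
  0xC7DC + 0x5CC2 = 0x1249E → wrap carry → 0x249F
  0x249F + 0x6481 = 0x08920
One's-complement sum = 0x8920.
Checksum = ~0x8920 & 0xFFFF = 0x76DF.

76DF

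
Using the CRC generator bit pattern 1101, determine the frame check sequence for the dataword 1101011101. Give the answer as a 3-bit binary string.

001

Append 3 zeros: 1101011101000. Divide by 1101 (XOR where the leading bit is 1):
  pos 0: 1101 XOR 1101 = 0000
  pos 5: 1110 XOR 1101 = 0011
  pos 7: 1110 XOR 1101 = 0011
  pos 9: 1100 XOR 1101 = 0001
Remainder (last 3 bits) = 001. This is the CRC / FCS.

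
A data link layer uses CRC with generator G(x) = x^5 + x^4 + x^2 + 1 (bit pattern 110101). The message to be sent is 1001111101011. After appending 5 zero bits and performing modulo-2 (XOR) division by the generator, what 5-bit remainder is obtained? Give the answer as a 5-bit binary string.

Append 5 zeros: 100111110101100000. Divide by 110101 (XOR where the leading bit is 1):
  pos 0: 100111 XOR 110101 = 010010
  pos 1: 100101 XOR 110101 = 010000
  pos 2: 100001 XOR 110101 = 010100
  pos 3: 101000 XOR 110101 = 011101
  pos 4: 111011 XOR 110101 = 001110
  pos 6: 111001 XOR 110101 = 001100
  pos 8: 110010 XOR 110101 = 000111
  pos 11: 111000 XOR 110101 = 001101
Remainder (last 5 bits) = 11010. This is the CRC / FCS.

11010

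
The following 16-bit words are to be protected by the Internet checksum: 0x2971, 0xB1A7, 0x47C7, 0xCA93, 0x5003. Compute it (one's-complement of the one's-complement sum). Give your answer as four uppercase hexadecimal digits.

C288

One's-complement addition (fold any carry out of bit 15 back into bit 0):
  0x2971 + 0xB1A7 = 0x0DB18
  0xDB18 + 0x47C7 = 0x122DF → wrap carry → 0x22E0
  0x22E0 + 0xCA93 = 0x0ED73
  0xED73 + 0x5003 = 0x13D76 → wrap carry → 0x3D77
One's-complement sum = 0x3D77.
Checksum = ~0x3D77 & 0xFFFF = 0xC288.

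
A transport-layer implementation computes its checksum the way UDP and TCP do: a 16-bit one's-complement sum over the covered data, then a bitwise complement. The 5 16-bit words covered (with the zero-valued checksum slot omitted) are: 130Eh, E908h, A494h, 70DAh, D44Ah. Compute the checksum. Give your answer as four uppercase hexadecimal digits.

1A2F

One's-complement addition (fold any carry out of bit 15 back into bit 0):
  0x130E + 0xE908 = 0x0FC16
  0xFC16 + 0xA494 = 0x1A0AA → wrap carry → 0xA0AB
  0xA0AB + 0x70DA = 0x11185 → wrap carry → 0x1186
  0x1186 + 0xD44A = 0x0E5D0
One's-complement sum = 0xE5D0.
Checksum = ~0xE5D0 & 0xFFFF = 0x1A2F.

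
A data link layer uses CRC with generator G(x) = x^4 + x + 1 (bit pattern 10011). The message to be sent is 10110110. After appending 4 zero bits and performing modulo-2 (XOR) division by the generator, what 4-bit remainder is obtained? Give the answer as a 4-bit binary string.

Append 4 zeros: 101101100000. Divide by 10011 (XOR where the leading bit is 1):
  pos 0: 10110 XOR 10011 = 00101
  pos 2: 10111 XOR 10011 = 00100
  pos 4: 10000 XOR 10011 = 00011
  pos 7: 11000 XOR 10011 = 01011
Remainder (last 4 bits) = 1011. This is the CRC / FCS.

1011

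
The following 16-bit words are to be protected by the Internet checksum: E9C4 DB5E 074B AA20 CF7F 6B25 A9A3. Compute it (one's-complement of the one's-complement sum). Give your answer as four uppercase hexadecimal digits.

A527

One's-complement addition (fold any carry out of bit 15 back into bit 0):
  0xE9C4 + 0xDB5E = 0x1C522 → wrap carry → 0xC523
  0xC523 + 0x074B = 0x0CC6E
  0xCC6E + 0xAA20 = 0x1768E → wrap carry → 0x768F
  0x768F + 0xCF7F = 0x1460E → wrap carry → 0x460F
  0x460F + 0x6B25 = 0x0B134
  0xB134 + 0xA9A3 = 0x15AD7 → wrap carry → 0x5AD8
One's-complement sum = 0x5AD8.
Checksum = ~0x5AD8 & 0xFFFF = 0xA527.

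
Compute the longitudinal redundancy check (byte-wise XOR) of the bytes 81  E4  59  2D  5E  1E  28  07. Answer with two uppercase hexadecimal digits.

7E

XOR the bytes together:
  start with 0x81
  0x81 ⊕ 0xE4 = 0x65
  0x65 ⊕ 0x59 = 0x3C
  0x3C ⊕ 0x2D = 0x11
  0x11 ⊕ 0x5E = 0x4F
  0x4F ⊕ 0x1E = 0x51
  0x51 ⊕ 0x28 = 0x79
  0x79 ⊕ 0x07 = 0x7E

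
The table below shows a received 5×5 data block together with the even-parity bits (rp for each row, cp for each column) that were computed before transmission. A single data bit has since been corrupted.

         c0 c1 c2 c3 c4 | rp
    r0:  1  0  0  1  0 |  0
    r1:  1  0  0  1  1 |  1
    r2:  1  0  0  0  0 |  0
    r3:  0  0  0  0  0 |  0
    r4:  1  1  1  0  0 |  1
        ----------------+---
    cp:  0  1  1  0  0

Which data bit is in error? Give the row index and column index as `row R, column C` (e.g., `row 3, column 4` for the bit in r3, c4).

Recompute each row's even parity and compare to rp:
  r0: data parity 0, sent rp 0 → ok
  r1: data parity 1, sent rp 1 → ok
  r2: data parity 1, sent rp 0 → mismatch
  r3: data parity 0, sent rp 0 → ok
  r4: data parity 1, sent rp 1 → ok
Recompute each column's even parity and compare to cp:
  c0: data parity 0, sent cp 0 → ok
  c1: data parity 1, sent cp 1 → ok
  c2: data parity 1, sent cp 1 → ok
  c3: data parity 0, sent cp 0 → ok
  c4: data parity 1, sent cp 0 → mismatch
Exactly one row (r2) and one column (c4) fail → the flipped bit is at their intersection.

row 2, column 4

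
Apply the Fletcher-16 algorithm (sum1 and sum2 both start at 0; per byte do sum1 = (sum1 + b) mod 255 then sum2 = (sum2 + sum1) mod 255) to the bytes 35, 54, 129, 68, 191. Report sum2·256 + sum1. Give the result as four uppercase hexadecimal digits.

Running sums (mod 255):
  after byte 0 (35): sum1=35, sum2=35
  after byte 1 (54): sum1=89, sum2=124
  after byte 2 (129): sum1=218, sum2=87
  after byte 3 (68): sum1=31, sum2=118
  after byte 4 (191): sum1=222, sum2=85
Checksum = sum2·256 + sum1 = 85·256 + 222 = 21982 = 0x55DE.

55DE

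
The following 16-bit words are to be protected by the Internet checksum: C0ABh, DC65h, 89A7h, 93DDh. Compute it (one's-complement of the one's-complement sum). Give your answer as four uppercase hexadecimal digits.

One's-complement addition (fold any carry out of bit 15 back into bit 0):
  0xC0AB + 0xDC65 = 0x19D10 → wrap carry → 0x9D11
  0x9D11 + 0x89A7 = 0x126B8 → wrap carry → 0x26B9
  0x26B9 + 0x93DD = 0x0BA96
One's-complement sum = 0xBA96.
Checksum = ~0xBA96 & 0xFFFF = 0x4569.

4569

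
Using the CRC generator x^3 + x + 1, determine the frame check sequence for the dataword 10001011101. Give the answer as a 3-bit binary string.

001

Append 3 zeros: 10001011101000. Divide by 1011 (XOR where the leading bit is 1):
  pos 0: 1000 XOR 1011 = 0011
  pos 2: 1110 XOR 1011 = 0101
  pos 3: 1011 XOR 1011 = 0000
  pos 7: 1101 XOR 1011 = 0110
  pos 8: 1100 XOR 1011 = 0111
  pos 9: 1110 XOR 1011 = 0101
  pos 10: 1010 XOR 1011 = 0001
Remainder (last 3 bits) = 001. This is the CRC / FCS.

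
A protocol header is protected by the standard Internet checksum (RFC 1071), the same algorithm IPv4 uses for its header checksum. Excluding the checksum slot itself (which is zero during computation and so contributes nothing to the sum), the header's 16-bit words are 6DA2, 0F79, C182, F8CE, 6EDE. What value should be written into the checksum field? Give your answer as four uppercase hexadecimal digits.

One's-complement addition (fold any carry out of bit 15 back into bit 0):
  0x6DA2 + 0x0F79 = 0x07D1B
  0x7D1B + 0xC182 = 0x13E9D → wrap carry → 0x3E9E
  0x3E9E + 0xF8CE = 0x1376C → wrap carry → 0x376D
  0x376D + 0x6EDE = 0x0A64B
One's-complement sum = 0xA64B.
Checksum = ~0xA64B & 0xFFFF = 0x59B4.

59B4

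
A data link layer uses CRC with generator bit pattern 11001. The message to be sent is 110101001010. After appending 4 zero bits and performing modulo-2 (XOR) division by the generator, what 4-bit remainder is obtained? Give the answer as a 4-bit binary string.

1000

Append 4 zeros: 1101010010100000. Divide by 11001 (XOR where the leading bit is 1):
  pos 0: 11010 XOR 11001 = 00011
  pos 3: 11100 XOR 11001 = 00101
  pos 5: 10110 XOR 11001 = 01111
  pos 6: 11111 XOR 11001 = 00110
  pos 8: 11000 XOR 11001 = 00001
Remainder (last 4 bits) = 1000. This is the CRC / FCS.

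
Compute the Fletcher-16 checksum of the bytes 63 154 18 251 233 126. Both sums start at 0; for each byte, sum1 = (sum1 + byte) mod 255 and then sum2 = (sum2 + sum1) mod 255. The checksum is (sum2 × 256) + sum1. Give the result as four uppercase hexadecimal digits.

0F50

Running sums (mod 255):
  after byte 0 (63): sum1=63, sum2=63
  after byte 1 (154): sum1=217, sum2=25
  after byte 2 (18): sum1=235, sum2=5
  after byte 3 (251): sum1=231, sum2=236
  after byte 4 (233): sum1=209, sum2=190
  after byte 5 (126): sum1=80, sum2=15
Checksum = sum2·256 + sum1 = 15·256 + 80 = 3920 = 0x0F50.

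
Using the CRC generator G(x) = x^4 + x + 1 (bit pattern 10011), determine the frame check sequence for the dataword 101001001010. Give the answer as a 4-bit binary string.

Append 4 zeros: 1010010010100000. Divide by 10011 (XOR where the leading bit is 1):
  pos 0: 10100 XOR 10011 = 00111
  pos 2: 11110 XOR 10011 = 01101
  pos 3: 11010 XOR 10011 = 01001
  pos 4: 10011 XOR 10011 = 00000
  pos 10: 10000 XOR 10011 = 00011
Remainder (last 4 bits) = 0110. This is the CRC / FCS.

0110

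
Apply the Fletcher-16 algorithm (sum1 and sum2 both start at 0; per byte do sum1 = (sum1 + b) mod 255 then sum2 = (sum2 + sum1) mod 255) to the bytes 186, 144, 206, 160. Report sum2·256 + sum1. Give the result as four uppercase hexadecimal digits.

Running sums (mod 255):
  after byte 0 (186): sum1=186, sum2=186
  after byte 1 (144): sum1=75, sum2=6
  after byte 2 (206): sum1=26, sum2=32
  after byte 3 (160): sum1=186, sum2=218
Checksum = sum2·256 + sum1 = 218·256 + 186 = 55994 = 0xDABA.

DABA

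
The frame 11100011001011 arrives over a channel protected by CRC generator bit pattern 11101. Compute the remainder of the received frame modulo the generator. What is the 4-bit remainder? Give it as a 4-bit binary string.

0000

Modulo-2 division of 11100011001011 by 11101:
  pos 0: 11100 XOR 11101 = 00001
  pos 4: 10110 XOR 11101 = 01011
  pos 5: 10110 XOR 11101 = 01011
  pos 6: 10111 XOR 11101 = 01010
  pos 7: 10100 XOR 11101 = 01001
  pos 8: 10011 XOR 11101 = 01110
  pos 9: 11101 XOR 11101 = 00000
Remainder = 0000 (zero — the frame passes the CRC check).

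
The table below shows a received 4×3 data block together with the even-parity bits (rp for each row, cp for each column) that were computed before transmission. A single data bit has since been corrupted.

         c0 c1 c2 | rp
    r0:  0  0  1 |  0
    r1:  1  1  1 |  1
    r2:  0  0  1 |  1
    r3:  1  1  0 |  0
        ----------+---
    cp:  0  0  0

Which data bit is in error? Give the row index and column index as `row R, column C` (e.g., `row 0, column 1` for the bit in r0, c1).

row 0, column 2

Recompute each row's even parity and compare to rp:
  r0: data parity 1, sent rp 0 → mismatch
  r1: data parity 1, sent rp 1 → ok
  r2: data parity 1, sent rp 1 → ok
  r3: data parity 0, sent rp 0 → ok
Recompute each column's even parity and compare to cp:
  c0: data parity 0, sent cp 0 → ok
  c1: data parity 0, sent cp 0 → ok
  c2: data parity 1, sent cp 0 → mismatch
Exactly one row (r0) and one column (c2) fail → the flipped bit is at their intersection.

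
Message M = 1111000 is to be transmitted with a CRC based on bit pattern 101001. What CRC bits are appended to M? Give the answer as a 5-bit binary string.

Append 5 zeros: 111100000000. Divide by 101001 (XOR where the leading bit is 1):
  pos 0: 111100 XOR 101001 = 010101
  pos 1: 101010 XOR 101001 = 000011
  pos 5: 110000 XOR 101001 = 011001
  pos 6: 110010 XOR 101001 = 011011
Remainder (last 5 bits) = 11011. This is the CRC / FCS.

11011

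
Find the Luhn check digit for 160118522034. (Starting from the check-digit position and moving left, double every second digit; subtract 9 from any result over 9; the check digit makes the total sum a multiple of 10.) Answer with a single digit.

Partial digits right→left: 4 3 0 2 2 5 8 1 1 0 6 1
Double every second digit counting from the check-digit position (so the 1st, 3rd, 5th, ... of the partial from the right).
  doubled (with −9 where >9): 8 0 4 7 2 3 → sum 24
  kept as-is: 3 2 5 1 0 1 → sum 12
Total = 24 + 12 = 36.
Check digit = (10 − (36 mod 10)) mod 10 = 4.

4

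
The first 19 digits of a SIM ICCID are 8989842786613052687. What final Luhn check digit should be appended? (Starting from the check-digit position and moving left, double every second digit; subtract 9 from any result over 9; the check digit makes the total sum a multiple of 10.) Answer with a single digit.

Partial digits right→left: 7 8 6 2 5 0 3 1 6 6 8 7 2 4 8 9 8 9 8
Double every second digit counting from the check-digit position (so the 1st, 3rd, 5th, ... of the partial from the right).
  doubled (with −9 where >9): 5 3 1 6 3 7 4 7 7 7 → sum 50
  kept as-is: 8 2 0 1 6 7 4 9 9 → sum 46
Total = 50 + 46 = 96.
Check digit = (10 − (96 mod 10)) mod 10 = 4.

4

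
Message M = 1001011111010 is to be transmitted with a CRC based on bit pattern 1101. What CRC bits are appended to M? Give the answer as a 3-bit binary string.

010

Append 3 zeros: 1001011111010000. Divide by 1101 (XOR where the leading bit is 1):
  pos 0: 1001 XOR 1101 = 0100
  pos 1: 1000 XOR 1101 = 0101
  pos 2: 1011 XOR 1101 = 0110
  pos 3: 1101 XOR 1101 = 0000
  pos 7: 1110 XOR 1101 = 0011
  pos 9: 1110 XOR 1101 = 0011
  pos 11: 1100 XOR 1101 = 0001
Remainder (last 3 bits) = 010. This is the CRC / FCS.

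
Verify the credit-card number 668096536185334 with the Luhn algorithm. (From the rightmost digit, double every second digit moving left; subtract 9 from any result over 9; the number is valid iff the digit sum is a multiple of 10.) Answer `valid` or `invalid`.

valid

From the right, keep odd positions and double even positions (subtract 9 from any doubled value over 9):
  doubled (positions 2,4,...): 6 1 2 6 3 0 3 → sum 21
  kept (positions 1,3,...): 4 3 8 6 5 9 8 6 → sum 49
Total = 70.
70 mod 10 = 0, so the number is valid.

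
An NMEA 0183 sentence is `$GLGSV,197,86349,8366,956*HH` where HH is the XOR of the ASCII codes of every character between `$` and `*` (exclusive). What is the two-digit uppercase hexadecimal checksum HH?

XOR the ASCII codes of the payload characters:
  'G' = 0x47 → acc = 0x47
  'L' = 0x4C → acc = 0x0B
  'G' = 0x47 → acc = 0x4C
  'S' = 0x53 → acc = 0x1F
  'V' = 0x56 → acc = 0x49
  ',' = 0x2C → acc = 0x65
  '1' = 0x31 → acc = 0x54
  '9' = 0x39 → acc = 0x6D
  '7' = 0x37 → acc = 0x5A
  ',' = 0x2C → acc = 0x76
  '8' = 0x38 → acc = 0x4E
  '6' = 0x36 → acc = 0x78
  '3' = 0x33 → acc = 0x4B
  '4' = 0x34 → acc = 0x7F
  '9' = 0x39 → acc = 0x46
  ',' = 0x2C → acc = 0x6A
  '8' = 0x38 → acc = 0x52
  '3' = 0x33 → acc = 0x61
  '6' = 0x36 → acc = 0x57
  '6' = 0x36 → acc = 0x61
  ',' = 0x2C → acc = 0x4D
  '9' = 0x39 → acc = 0x74
  '5' = 0x35 → acc = 0x41
  '6' = 0x36 → acc = 0x77
Checksum = 0x77.

77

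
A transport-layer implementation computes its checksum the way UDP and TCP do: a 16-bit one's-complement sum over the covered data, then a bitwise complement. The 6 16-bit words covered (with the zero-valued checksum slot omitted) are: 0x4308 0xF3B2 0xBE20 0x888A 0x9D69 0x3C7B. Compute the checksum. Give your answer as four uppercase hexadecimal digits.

One's-complement addition (fold any carry out of bit 15 back into bit 0):
  0x4308 + 0xF3B2 = 0x136BA → wrap carry → 0x36BB
  0x36BB + 0xBE20 = 0x0F4DB
  0xF4DB + 0x888A = 0x17D65 → wrap carry → 0x7D66
  0x7D66 + 0x9D69 = 0x11ACF → wrap carry → 0x1AD0
  0x1AD0 + 0x3C7B = 0x0574B
One's-complement sum = 0x574B.
Checksum = ~0x574B & 0xFFFF = 0xA8B4.

A8B4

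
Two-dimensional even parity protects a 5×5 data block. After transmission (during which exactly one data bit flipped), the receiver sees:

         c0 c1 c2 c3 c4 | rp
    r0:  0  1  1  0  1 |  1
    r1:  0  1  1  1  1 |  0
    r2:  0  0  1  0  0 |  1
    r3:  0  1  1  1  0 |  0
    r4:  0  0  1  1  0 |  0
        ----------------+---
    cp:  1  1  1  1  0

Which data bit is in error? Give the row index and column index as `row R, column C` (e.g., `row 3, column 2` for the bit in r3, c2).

row 3, column 0

Recompute each row's even parity and compare to rp:
  r0: data parity 1, sent rp 1 → ok
  r1: data parity 0, sent rp 0 → ok
  r2: data parity 1, sent rp 1 → ok
  r3: data parity 1, sent rp 0 → mismatch
  r4: data parity 0, sent rp 0 → ok
Recompute each column's even parity and compare to cp:
  c0: data parity 0, sent cp 1 → mismatch
  c1: data parity 1, sent cp 1 → ok
  c2: data parity 1, sent cp 1 → ok
  c3: data parity 1, sent cp 1 → ok
  c4: data parity 0, sent cp 0 → ok
Exactly one row (r3) and one column (c0) fail → the flipped bit is at their intersection.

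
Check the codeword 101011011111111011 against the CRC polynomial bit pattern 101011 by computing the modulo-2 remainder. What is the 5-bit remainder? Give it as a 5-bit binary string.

Modulo-2 division of 101011011111111011 by 101011:
  pos 0: 101011 XOR 101011 = 000000
  pos 7: 111111 XOR 101011 = 010100
  pos 8: 101001 XOR 101011 = 000010
  pos 12: 101011 XOR 101011 = 000000
Remainder = 00000 (zero — the frame passes the CRC check).

00000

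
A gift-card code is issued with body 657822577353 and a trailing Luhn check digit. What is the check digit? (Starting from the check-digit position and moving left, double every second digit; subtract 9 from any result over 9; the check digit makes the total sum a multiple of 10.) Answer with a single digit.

Partial digits right→left: 3 5 3 7 7 5 2 2 8 7 5 6
Double every second digit counting from the check-digit position (so the 1st, 3rd, 5th, ... of the partial from the right).
  doubled (with −9 where >9): 6 6 5 4 7 1 → sum 29
  kept as-is: 5 7 5 2 7 6 → sum 32
Total = 29 + 32 = 61.
Check digit = (10 − (61 mod 10)) mod 10 = 9.

9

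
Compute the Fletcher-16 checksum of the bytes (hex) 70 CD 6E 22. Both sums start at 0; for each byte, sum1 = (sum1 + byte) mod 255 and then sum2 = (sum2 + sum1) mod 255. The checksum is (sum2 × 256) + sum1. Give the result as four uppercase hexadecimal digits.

Running sums (mod 255):
  after byte 0 (70): sum1=112, sum2=112
  after byte 1 (CD): sum1=62, sum2=174
  after byte 2 (6E): sum1=172, sum2=91
  after byte 3 (22): sum1=206, sum2=42
Checksum = sum2·256 + sum1 = 42·256 + 206 = 10958 = 0x2ACE.

2ACE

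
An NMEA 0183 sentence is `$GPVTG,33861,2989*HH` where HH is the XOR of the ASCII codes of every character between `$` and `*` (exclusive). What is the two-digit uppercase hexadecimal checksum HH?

67

XOR the ASCII codes of the payload characters:
  'G' = 0x47 → acc = 0x47
  'P' = 0x50 → acc = 0x17
  'V' = 0x56 → acc = 0x41
  'T' = 0x54 → acc = 0x15
  'G' = 0x47 → acc = 0x52
  ',' = 0x2C → acc = 0x7E
  '3' = 0x33 → acc = 0x4D
  '3' = 0x33 → acc = 0x7E
  '8' = 0x38 → acc = 0x46
  '6' = 0x36 → acc = 0x70
  '1' = 0x31 → acc = 0x41
  ',' = 0x2C → acc = 0x6D
  '2' = 0x32 → acc = 0x5F
  '9' = 0x39 → acc = 0x66
  '8' = 0x38 → acc = 0x5E
  '9' = 0x39 → acc = 0x67
Checksum = 0x67.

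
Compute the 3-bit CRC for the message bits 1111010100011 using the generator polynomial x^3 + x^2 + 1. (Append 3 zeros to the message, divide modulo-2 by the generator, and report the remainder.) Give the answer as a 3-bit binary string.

011

Append 3 zeros: 1111010100011000. Divide by 1101 (XOR where the leading bit is 1):
  pos 0: 1111 XOR 1101 = 0010
  pos 2: 1001 XOR 1101 = 0100
  pos 3: 1000 XOR 1101 = 0101
  pos 4: 1011 XOR 1101 = 0110
  pos 5: 1100 XOR 1101 = 0001
  pos 8: 1001 XOR 1101 = 0100
  pos 9: 1001 XOR 1101 = 0100
  pos 10: 1000 XOR 1101 = 0101
  pos 11: 1010 XOR 1101 = 0111
  pos 12: 1110 XOR 1101 = 0011
Remainder (last 3 bits) = 011. This is the CRC / FCS.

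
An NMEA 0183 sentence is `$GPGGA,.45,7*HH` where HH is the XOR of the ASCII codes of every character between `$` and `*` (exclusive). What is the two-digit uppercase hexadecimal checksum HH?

XOR the ASCII codes of the payload characters:
  'G' = 0x47 → acc = 0x47
  'P' = 0x50 → acc = 0x17
  'G' = 0x47 → acc = 0x50
  'G' = 0x47 → acc = 0x17
  'A' = 0x41 → acc = 0x56
  ',' = 0x2C → acc = 0x7A
  '.' = 0x2E → acc = 0x54
  '4' = 0x34 → acc = 0x60
  '5' = 0x35 → acc = 0x55
  ',' = 0x2C → acc = 0x79
  '7' = 0x37 → acc = 0x4E
Checksum = 0x4E.

4E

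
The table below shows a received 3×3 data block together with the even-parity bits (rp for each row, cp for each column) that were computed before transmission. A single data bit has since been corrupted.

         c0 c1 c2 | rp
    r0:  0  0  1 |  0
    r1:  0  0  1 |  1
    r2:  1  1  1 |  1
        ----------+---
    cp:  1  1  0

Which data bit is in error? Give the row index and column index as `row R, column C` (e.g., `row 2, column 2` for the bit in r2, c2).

Recompute each row's even parity and compare to rp:
  r0: data parity 1, sent rp 0 → mismatch
  r1: data parity 1, sent rp 1 → ok
  r2: data parity 1, sent rp 1 → ok
Recompute each column's even parity and compare to cp:
  c0: data parity 1, sent cp 1 → ok
  c1: data parity 1, sent cp 1 → ok
  c2: data parity 1, sent cp 0 → mismatch
Exactly one row (r0) and one column (c2) fail → the flipped bit is at their intersection.

row 0, column 2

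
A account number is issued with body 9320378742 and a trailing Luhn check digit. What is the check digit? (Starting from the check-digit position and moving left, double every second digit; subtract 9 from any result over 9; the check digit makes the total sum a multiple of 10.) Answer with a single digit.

4

Partial digits right→left: 2 4 7 8 7 3 0 2 3 9
Double every second digit counting from the check-digit position (so the 1st, 3rd, 5th, ... of the partial from the right).
  doubled (with −9 where >9): 4 5 5 0 6 → sum 20
  kept as-is: 4 8 3 2 9 → sum 26
Total = 20 + 26 = 46.
Check digit = (10 − (46 mod 10)) mod 10 = 4.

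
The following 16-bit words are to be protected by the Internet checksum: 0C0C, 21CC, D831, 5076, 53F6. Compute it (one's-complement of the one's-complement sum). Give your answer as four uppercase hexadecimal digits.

5589

One's-complement addition (fold any carry out of bit 15 back into bit 0):
  0x0C0C + 0x21CC = 0x02DD8
  0x2DD8 + 0xD831 = 0x10609 → wrap carry → 0x060A
  0x060A + 0x5076 = 0x05680
  0x5680 + 0x53F6 = 0x0AA76
One's-complement sum = 0xAA76.
Checksum = ~0xAA76 & 0xFFFF = 0x5589.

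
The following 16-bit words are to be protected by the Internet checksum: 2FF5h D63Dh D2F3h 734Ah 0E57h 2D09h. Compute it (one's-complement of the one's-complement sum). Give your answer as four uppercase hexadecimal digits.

782E

One's-complement addition (fold any carry out of bit 15 back into bit 0):
  0x2FF5 + 0xD63D = 0x10632 → wrap carry → 0x0633
  0x0633 + 0xD2F3 = 0x0D926
  0xD926 + 0x734A = 0x14C70 → wrap carry → 0x4C71
  0x4C71 + 0x0E57 = 0x05AC8
  0x5AC8 + 0x2D09 = 0x087D1
One's-complement sum = 0x87D1.
Checksum = ~0x87D1 & 0xFFFF = 0x782E.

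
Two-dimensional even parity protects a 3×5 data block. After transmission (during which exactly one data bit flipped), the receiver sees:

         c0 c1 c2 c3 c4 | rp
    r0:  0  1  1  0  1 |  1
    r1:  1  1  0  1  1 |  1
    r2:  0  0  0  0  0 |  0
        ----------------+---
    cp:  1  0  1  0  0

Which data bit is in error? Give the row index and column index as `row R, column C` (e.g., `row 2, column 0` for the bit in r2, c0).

Recompute each row's even parity and compare to rp:
  r0: data parity 1, sent rp 1 → ok
  r1: data parity 0, sent rp 1 → mismatch
  r2: data parity 0, sent rp 0 → ok
Recompute each column's even parity and compare to cp:
  c0: data parity 1, sent cp 1 → ok
  c1: data parity 0, sent cp 0 → ok
  c2: data parity 1, sent cp 1 → ok
  c3: data parity 1, sent cp 0 → mismatch
  c4: data parity 0, sent cp 0 → ok
Exactly one row (r1) and one column (c3) fail → the flipped bit is at their intersection.

row 1, column 3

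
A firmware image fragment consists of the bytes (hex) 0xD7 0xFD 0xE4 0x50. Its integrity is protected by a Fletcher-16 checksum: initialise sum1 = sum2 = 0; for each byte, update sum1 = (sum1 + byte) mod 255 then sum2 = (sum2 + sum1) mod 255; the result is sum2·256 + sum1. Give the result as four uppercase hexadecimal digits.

Running sums (mod 255):
  after byte 0 (0xD7): sum1=215, sum2=215
  after byte 1 (0xFD): sum1=213, sum2=173
  after byte 2 (0xE4): sum1=186, sum2=104
  after byte 3 (0x50): sum1=11, sum2=115
Checksum = sum2·256 + sum1 = 115·256 + 11 = 29451 = 0x730B.

730B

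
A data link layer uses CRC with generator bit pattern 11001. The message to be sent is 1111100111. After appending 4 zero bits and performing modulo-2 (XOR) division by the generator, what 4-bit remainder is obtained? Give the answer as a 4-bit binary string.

1010

Append 4 zeros: 11111001110000. Divide by 11001 (XOR where the leading bit is 1):
  pos 0: 11111 XOR 11001 = 00110
  pos 2: 11000 XOR 11001 = 00001
  pos 6: 11110 XOR 11001 = 00111
  pos 8: 11100 XOR 11001 = 00101
Remainder (last 4 bits) = 1010. This is the CRC / FCS.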